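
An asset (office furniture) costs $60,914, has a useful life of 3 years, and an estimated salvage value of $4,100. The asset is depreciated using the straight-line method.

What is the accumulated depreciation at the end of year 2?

Depreciable base = $60,914 − $4,100 = $56,814.
Annual expense = $56,814 / 3 = $18,938.
End of year 1: book value $41,976.
End of year 2: book value $23,038.
Accumulated through year 2 = $60,914 − $23,038 = $37,876.

$37,876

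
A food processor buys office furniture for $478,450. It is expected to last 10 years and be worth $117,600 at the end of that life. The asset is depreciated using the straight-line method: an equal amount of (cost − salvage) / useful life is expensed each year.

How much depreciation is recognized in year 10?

$36,085

Depreciable base = $478,450 − $117,600 = $360,850.
Annual expense = $360,850 / 10 = $36,085.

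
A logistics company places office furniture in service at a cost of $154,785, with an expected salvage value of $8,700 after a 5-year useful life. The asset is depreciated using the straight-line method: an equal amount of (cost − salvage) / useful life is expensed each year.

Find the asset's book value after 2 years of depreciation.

$96,351

Depreciable base = $154,785 − $8,700 = $146,085.
Annual expense = $146,085 / 5 = $29,217.
End of year 1: book value $125,568.
End of year 2: book value $96,351.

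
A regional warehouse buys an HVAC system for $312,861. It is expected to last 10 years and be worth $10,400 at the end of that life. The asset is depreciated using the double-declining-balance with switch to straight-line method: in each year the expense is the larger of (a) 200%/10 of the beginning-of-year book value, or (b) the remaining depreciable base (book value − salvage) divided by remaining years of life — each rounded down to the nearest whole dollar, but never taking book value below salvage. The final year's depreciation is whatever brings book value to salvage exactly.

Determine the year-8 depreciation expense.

Depreciable base = $312,861 − $10,400 = $302,461.
Year 1: DB = ⌊$312,861 × 200%/10⌋ = $62,572; SL = ⌊$302,461/10⌋ = $30,246 → take DB $62,572. Book value $250,289.
Year 2: DB = ⌊$250,289 × 200%/10⌋ = $50,057; SL = ⌊$239,889/9⌋ = $26,654 → take DB $50,057. Book value $200,232.
Year 3: DB = ⌊$200,232 × 200%/10⌋ = $40,046; SL = ⌊$189,832/8⌋ = $23,729 → take DB $40,046. Book value $160,186.
Year 4: DB = ⌊$160,186 × 200%/10⌋ = $32,037; SL = ⌊$149,786/7⌋ = $21,398 → take DB $32,037. Book value $128,149.
Year 5: DB = ⌊$128,149 × 200%/10⌋ = $25,629; SL = ⌊$117,749/6⌋ = $19,624 → take DB $25,629. Book value $102,520.
Year 6: DB = ⌊$102,520 × 200%/10⌋ = $20,504; SL = ⌊$92,120/5⌋ = $18,424 → take DB $20,504. Book value $82,016.
Year 7: DB = ⌊$82,016 × 200%/10⌋ = $16,403; SL = ⌊$71,616/4⌋ = $17,904 → take SL $17,904. Book value $64,112.
Year 8: DB = ⌊$64,112 × 200%/10⌋ = $12,822; SL = ⌊$53,712/3⌋ = $17,904 → take SL $17,904. Book value $46,208.

$17,904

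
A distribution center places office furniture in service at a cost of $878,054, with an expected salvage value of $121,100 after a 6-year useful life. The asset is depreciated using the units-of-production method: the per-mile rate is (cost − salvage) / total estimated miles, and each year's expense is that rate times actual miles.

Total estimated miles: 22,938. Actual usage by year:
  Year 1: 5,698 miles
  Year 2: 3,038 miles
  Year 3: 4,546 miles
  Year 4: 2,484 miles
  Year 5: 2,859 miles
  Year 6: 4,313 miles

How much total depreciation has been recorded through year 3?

Depreciable base = $878,054 − $121,100 = $756,954.
Rate = $756,954 / 22,938 miles = $33 per mile.
Year 1: 5,698 × $33 = $188,034. Book value $690,020.
Year 2: 3,038 × $33 = $100,254. Book value $589,766.
Year 3: 4,546 × $33 = $150,018. Book value $439,748.
Accumulated through year 3 = $878,054 − $439,748 = $438,306.

$438,306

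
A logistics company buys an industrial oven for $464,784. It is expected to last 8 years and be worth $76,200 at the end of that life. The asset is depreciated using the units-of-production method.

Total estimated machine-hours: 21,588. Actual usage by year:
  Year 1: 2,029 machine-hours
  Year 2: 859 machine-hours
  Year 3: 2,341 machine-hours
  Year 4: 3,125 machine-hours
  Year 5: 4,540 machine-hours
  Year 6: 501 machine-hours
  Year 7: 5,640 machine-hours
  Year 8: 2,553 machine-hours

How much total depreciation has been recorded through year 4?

$150,372

Depreciable base = $464,784 − $76,200 = $388,584.
Rate = $388,584 / 21,588 machine-hours = $18 per machine-hour.
Year 1: 2,029 × $18 = $36,522. Book value $428,262.
Year 2: 859 × $18 = $15,462. Book value $412,800.
Year 3: 2,341 × $18 = $42,138. Book value $370,662.
Year 4: 3,125 × $18 = $56,250. Book value $314,412.
Accumulated through year 4 = $464,784 − $314,412 = $150,372.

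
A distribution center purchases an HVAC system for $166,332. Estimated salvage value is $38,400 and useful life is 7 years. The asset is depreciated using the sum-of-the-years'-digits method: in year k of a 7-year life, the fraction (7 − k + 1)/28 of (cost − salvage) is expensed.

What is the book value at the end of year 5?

Depreciable base = $166,332 − $38,400 = $127,932.
Sum of the years' digits = 7+6+5+4+3+2+1 = 28.
Year 1: $127,932 × 7/28 = $31,983. Book value $134,349.
Year 2: $127,932 × 6/28 = $27,414. Book value $106,935.
Year 3: $127,932 × 5/28 = $22,845. Book value $84,090.
Year 4: $127,932 × 4/28 = $18,276. Book value $65,814.
Year 5: $127,932 × 3/28 = $13,707. Book value $52,107.

$52,107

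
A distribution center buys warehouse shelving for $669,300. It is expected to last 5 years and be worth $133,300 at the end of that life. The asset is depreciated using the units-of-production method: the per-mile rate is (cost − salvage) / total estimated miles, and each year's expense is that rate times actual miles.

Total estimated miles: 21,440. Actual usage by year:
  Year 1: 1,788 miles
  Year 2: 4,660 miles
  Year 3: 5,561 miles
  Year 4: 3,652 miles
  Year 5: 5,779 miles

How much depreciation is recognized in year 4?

Depreciable base = $669,300 − $133,300 = $536,000.
Rate = $536,000 / 21,440 miles = $25 per mile.
Year 1: 1,788 × $25 = $44,700. Book value $624,600.
Year 2: 4,660 × $25 = $116,500. Book value $508,100.
Year 3: 5,561 × $25 = $139,025. Book value $369,075.
Year 4: 3,652 × $25 = $91,300. Book value $277,775.

$91,300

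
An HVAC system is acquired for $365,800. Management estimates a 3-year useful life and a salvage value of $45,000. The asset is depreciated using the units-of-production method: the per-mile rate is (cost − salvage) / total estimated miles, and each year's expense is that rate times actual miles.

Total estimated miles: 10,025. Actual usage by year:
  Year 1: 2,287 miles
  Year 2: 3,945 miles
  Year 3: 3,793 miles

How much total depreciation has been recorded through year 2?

Depreciable base = $365,800 − $45,000 = $320,800.
Rate = $320,800 / 10,025 miles = $32 per mile.
Year 1: 2,287 × $32 = $73,184. Book value $292,616.
Year 2: 3,945 × $32 = $126,240. Book value $166,376.
Accumulated through year 2 = $365,800 − $166,376 = $199,424.

$199,424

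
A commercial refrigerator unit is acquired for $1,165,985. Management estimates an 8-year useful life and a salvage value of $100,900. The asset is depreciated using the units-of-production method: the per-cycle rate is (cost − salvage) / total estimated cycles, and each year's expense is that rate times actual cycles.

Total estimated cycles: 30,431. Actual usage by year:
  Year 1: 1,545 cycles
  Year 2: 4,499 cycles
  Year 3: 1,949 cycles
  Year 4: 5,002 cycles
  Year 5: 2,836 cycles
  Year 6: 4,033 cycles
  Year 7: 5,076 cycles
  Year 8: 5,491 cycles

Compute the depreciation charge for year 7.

Depreciable base = $1,165,985 − $100,900 = $1,065,085.
Rate = $1,065,085 / 30,431 cycles = $35 per cycle.
Year 1: 1,545 × $35 = $54,075. Book value $1,111,910.
Year 2: 4,499 × $35 = $157,465. Book value $954,445.
Year 3: 1,949 × $35 = $68,215. Book value $886,230.
Year 4: 5,002 × $35 = $175,070. Book value $711,160.
Year 5: 2,836 × $35 = $99,260. Book value $611,900.
Year 6: 4,033 × $35 = $141,155. Book value $470,745.
Year 7: 5,076 × $35 = $177,660. Book value $293,085.

$177,660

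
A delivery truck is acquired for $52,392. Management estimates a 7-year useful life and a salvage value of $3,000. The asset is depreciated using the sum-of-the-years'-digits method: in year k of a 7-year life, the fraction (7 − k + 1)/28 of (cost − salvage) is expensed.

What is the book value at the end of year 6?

Depreciable base = $52,392 − $3,000 = $49,392.
Sum of the years' digits = 7+6+5+4+3+2+1 = 28.
Year 1: $49,392 × 7/28 = $12,348. Book value $40,044.
Year 2: $49,392 × 6/28 = $10,584. Book value $29,460.
Year 3: $49,392 × 5/28 = $8,820. Book value $20,640.
Year 4: $49,392 × 4/28 = $7,056. Book value $13,584.
Year 5: $49,392 × 3/28 = $5,292. Book value $8,292.
Year 6: $49,392 × 2/28 = $3,528. Book value $4,764.

$4,764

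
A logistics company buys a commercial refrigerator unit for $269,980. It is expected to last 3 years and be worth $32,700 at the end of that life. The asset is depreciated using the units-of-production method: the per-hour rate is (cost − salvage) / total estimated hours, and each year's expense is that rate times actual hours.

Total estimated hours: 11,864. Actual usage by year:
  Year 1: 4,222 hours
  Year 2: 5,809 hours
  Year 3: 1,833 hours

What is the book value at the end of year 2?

$69,360

Depreciable base = $269,980 − $32,700 = $237,280.
Rate = $237,280 / 11,864 hours = $20 per hour.
Year 1: 4,222 × $20 = $84,440. Book value $185,540.
Year 2: 5,809 × $20 = $116,180. Book value $69,360.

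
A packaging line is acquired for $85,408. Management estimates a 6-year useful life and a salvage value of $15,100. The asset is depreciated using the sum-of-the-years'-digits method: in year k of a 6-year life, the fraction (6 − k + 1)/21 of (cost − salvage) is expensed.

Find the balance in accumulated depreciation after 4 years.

$60,264

Depreciable base = $85,408 − $15,100 = $70,308.
Sum of the years' digits = 6+5+4+3+2+1 = 21.
Year 1: $70,308 × 6/21 = $20,088. Book value $65,320.
Year 2: $70,308 × 5/21 = $16,740. Book value $48,580.
Year 3: $70,308 × 4/21 = $13,392. Book value $35,188.
Year 4: $70,308 × 3/21 = $10,044. Book value $25,144.
Accumulated through year 4 = $85,408 − $25,144 = $60,264.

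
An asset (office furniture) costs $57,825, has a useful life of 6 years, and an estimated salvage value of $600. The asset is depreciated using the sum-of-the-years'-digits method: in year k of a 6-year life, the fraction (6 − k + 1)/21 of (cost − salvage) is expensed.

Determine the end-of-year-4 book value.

Depreciable base = $57,825 − $600 = $57,225.
Sum of the years' digits = 6+5+4+3+2+1 = 21.
Year 1: $57,225 × 6/21 = $16,350. Book value $41,475.
Year 2: $57,225 × 5/21 = $13,625. Book value $27,850.
Year 3: $57,225 × 4/21 = $10,900. Book value $16,950.
Year 4: $57,225 × 3/21 = $8,175. Book value $8,775.

$8,775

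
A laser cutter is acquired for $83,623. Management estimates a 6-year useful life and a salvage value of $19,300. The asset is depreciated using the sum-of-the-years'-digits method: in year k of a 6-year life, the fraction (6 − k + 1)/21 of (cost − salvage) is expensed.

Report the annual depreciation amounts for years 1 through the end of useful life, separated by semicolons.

$18,378; $15,315; $12,252; $9,189; $6,126; $3,063

Depreciable base = $83,623 − $19,300 = $64,323.
Sum of the years' digits = 6+5+4+3+2+1 = 21.
Year 1: $64,323 × 6/21 = $18,378. Book value $65,245.
Year 2: $64,323 × 5/21 = $15,315. Book value $49,930.
Year 3: $64,323 × 4/21 = $12,252. Book value $37,678.
Year 4: $64,323 × 3/21 = $9,189. Book value $28,489.
Year 5: $64,323 × 2/21 = $6,126. Book value $22,363.
Year 6: $64,323 × 1/21 = $3,063. Book value $19,300.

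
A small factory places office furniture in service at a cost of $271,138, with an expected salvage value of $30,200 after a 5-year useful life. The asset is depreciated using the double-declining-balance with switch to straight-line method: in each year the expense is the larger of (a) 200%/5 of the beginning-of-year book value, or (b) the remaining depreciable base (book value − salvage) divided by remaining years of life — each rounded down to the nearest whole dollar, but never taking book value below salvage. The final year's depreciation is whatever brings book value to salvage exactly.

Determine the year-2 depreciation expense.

Depreciable base = $271,138 − $30,200 = $240,938.
Year 1: DB = ⌊$271,138 × 200%/5⌋ = $108,455; SL = ⌊$240,938/5⌋ = $48,187 → take DB $108,455. Book value $162,683.
Year 2: DB = ⌊$162,683 × 200%/5⌋ = $65,073; SL = ⌊$132,483/4⌋ = $33,120 → take DB $65,073. Book value $97,610.

$65,073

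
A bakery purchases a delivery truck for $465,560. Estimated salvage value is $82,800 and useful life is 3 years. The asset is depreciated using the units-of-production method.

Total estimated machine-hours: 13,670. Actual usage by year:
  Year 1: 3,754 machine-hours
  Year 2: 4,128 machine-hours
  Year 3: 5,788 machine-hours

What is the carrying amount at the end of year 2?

$244,864

Depreciable base = $465,560 − $82,800 = $382,760.
Rate = $382,760 / 13,670 machine-hours = $28 per machine-hour.
Year 1: 3,754 × $28 = $105,112. Book value $360,448.
Year 2: 4,128 × $28 = $115,584. Book value $244,864.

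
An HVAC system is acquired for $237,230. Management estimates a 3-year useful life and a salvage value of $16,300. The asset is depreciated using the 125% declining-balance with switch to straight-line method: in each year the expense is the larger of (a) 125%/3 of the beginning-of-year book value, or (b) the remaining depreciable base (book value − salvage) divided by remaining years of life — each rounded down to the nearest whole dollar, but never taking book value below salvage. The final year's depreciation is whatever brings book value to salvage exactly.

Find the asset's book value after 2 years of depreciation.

Depreciable base = $237,230 − $16,300 = $220,930.
Year 1: DB = ⌊$237,230 × 125%/3⌋ = $98,845; SL = ⌊$220,930/3⌋ = $73,643 → take DB $98,845. Book value $138,385.
Year 2: DB = ⌊$138,385 × 125%/3⌋ = $57,660; SL = ⌊$122,085/2⌋ = $61,042 → take SL $61,042. Book value $77,343.

$77,343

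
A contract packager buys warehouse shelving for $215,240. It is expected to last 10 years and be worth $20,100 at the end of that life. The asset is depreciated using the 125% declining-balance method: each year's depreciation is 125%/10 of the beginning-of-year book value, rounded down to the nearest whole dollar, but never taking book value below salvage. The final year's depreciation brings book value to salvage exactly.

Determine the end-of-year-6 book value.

$96,600

Depreciable base = $215,240 − $20,100 = $195,140.
Year 1: ⌊$215,240 × 125%/10⌋ = $26,905. Book value $188,335.
Year 2: ⌊$188,335 × 125%/10⌋ = $23,541. Book value $164,794.
Year 3: ⌊$164,794 × 125%/10⌋ = $20,599. Book value $144,195.
Year 4: ⌊$144,195 × 125%/10⌋ = $18,024. Book value $126,171.
Year 5: ⌊$126,171 × 125%/10⌋ = $15,771. Book value $110,400.
Year 6: ⌊$110,400 × 125%/10⌋ = $13,800. Book value $96,600.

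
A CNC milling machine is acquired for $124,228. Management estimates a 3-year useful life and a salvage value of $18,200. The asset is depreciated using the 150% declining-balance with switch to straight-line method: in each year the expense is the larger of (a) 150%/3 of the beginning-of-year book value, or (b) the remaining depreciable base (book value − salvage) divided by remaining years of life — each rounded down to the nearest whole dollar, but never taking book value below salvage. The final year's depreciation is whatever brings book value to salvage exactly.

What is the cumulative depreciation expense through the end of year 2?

$93,171

Depreciable base = $124,228 − $18,200 = $106,028.
Year 1: DB = ⌊$124,228 × 150%/3⌋ = $62,114; SL = ⌊$106,028/3⌋ = $35,342 → take DB $62,114. Book value $62,114.
Year 2: DB = ⌊$62,114 × 150%/3⌋ = $31,057; SL = ⌊$43,914/2⌋ = $21,957 → take DB $31,057. Book value $31,057.
Accumulated through year 2 = $124,228 − $31,057 = $93,171.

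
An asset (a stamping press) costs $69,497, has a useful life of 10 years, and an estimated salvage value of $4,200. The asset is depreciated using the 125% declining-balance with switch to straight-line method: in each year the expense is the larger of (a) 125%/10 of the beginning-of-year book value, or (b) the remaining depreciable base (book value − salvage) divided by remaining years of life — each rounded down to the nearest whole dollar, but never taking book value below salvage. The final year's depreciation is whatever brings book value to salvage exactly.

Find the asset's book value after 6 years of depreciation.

$28,405

Depreciable base = $69,497 − $4,200 = $65,297.
Year 1: DB = ⌊$69,497 × 125%/10⌋ = $8,687; SL = ⌊$65,297/10⌋ = $6,529 → take DB $8,687. Book value $60,810.
Year 2: DB = ⌊$60,810 × 125%/10⌋ = $7,601; SL = ⌊$56,610/9⌋ = $6,290 → take DB $7,601. Book value $53,209.
Year 3: DB = ⌊$53,209 × 125%/10⌋ = $6,651; SL = ⌊$49,009/8⌋ = $6,126 → take DB $6,651. Book value $46,558.
Year 4: DB = ⌊$46,558 × 125%/10⌋ = $5,819; SL = ⌊$42,358/7⌋ = $6,051 → take SL $6,051. Book value $40,507.
Year 5: DB = ⌊$40,507 × 125%/10⌋ = $5,063; SL = ⌊$36,307/6⌋ = $6,051 → take SL $6,051. Book value $34,456.
Year 6: DB = ⌊$34,456 × 125%/10⌋ = $4,307; SL = ⌊$30,256/5⌋ = $6,051 → take SL $6,051. Book value $28,405.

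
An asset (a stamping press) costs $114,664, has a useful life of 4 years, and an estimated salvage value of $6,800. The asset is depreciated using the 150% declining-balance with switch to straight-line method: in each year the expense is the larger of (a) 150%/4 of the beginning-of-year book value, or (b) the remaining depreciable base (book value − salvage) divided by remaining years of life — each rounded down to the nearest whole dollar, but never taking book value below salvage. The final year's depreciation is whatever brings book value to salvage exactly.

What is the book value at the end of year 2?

$44,791

Depreciable base = $114,664 − $6,800 = $107,864.
Year 1: DB = ⌊$114,664 × 150%/4⌋ = $42,999; SL = ⌊$107,864/4⌋ = $26,966 → take DB $42,999. Book value $71,665.
Year 2: DB = ⌊$71,665 × 150%/4⌋ = $26,874; SL = ⌊$64,865/3⌋ = $21,621 → take DB $26,874. Book value $44,791.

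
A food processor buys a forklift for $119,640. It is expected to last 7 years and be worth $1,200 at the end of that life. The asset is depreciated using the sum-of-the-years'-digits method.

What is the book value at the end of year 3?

Depreciable base = $119,640 − $1,200 = $118,440.
Sum of the years' digits = 7+6+5+4+3+2+1 = 28.
Year 1: $118,440 × 7/28 = $29,610. Book value $90,030.
Year 2: $118,440 × 6/28 = $25,380. Book value $64,650.
Year 3: $118,440 × 5/28 = $21,150. Book value $43,500.

$43,500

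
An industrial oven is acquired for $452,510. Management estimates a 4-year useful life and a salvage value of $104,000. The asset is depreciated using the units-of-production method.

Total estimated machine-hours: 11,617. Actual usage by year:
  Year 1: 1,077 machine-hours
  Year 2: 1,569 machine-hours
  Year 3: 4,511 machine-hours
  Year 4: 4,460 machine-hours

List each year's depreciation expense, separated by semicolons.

Depreciable base = $452,510 − $104,000 = $348,510.
Rate = $348,510 / 11,617 machine-hours = $30 per machine-hour.
Year 1: 1,077 × $30 = $32,310. Book value $420,200.
Year 2: 1,569 × $30 = $47,070. Book value $373,130.
Year 3: 4,511 × $30 = $135,330. Book value $237,800.
Year 4: 4,460 × $30 = $133,800. Book value $104,000.

$32,310; $47,070; $135,330; $133,800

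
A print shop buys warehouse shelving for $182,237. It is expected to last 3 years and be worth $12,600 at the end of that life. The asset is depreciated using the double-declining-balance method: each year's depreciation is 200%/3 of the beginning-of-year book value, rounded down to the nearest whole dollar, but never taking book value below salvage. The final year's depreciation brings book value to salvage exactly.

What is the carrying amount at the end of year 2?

$20,249

Depreciable base = $182,237 − $12,600 = $169,637.
Year 1: ⌊$182,237 × 200%/3⌋ = $121,491. Book value $60,746.
Year 2: ⌊$60,746 × 200%/3⌋ = $40,497. Book value $20,249.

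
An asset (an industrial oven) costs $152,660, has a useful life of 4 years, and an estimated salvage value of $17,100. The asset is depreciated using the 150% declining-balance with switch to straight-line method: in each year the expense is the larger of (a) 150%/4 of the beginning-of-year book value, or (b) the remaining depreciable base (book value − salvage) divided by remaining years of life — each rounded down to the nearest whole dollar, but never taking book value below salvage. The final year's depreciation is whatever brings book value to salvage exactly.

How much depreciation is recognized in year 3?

$22,362

Depreciable base = $152,660 − $17,100 = $135,560.
Year 1: DB = ⌊$152,660 × 150%/4⌋ = $57,247; SL = ⌊$135,560/4⌋ = $33,890 → take DB $57,247. Book value $95,413.
Year 2: DB = ⌊$95,413 × 150%/4⌋ = $35,779; SL = ⌊$78,313/3⌋ = $26,104 → take DB $35,779. Book value $59,634.
Year 3: DB = ⌊$59,634 × 150%/4⌋ = $22,362; SL = ⌊$42,534/2⌋ = $21,267 → take DB $22,362. Book value $37,272.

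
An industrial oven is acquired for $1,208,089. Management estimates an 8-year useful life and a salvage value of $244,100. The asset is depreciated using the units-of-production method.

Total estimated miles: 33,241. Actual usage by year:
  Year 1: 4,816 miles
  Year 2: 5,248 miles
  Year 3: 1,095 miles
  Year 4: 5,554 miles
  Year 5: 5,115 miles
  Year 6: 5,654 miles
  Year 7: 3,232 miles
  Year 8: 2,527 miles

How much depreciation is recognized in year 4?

$161,066

Depreciable base = $1,208,089 − $244,100 = $963,989.
Rate = $963,989 / 33,241 miles = $29 per mile.
Year 1: 4,816 × $29 = $139,664. Book value $1,068,425.
Year 2: 5,248 × $29 = $152,192. Book value $916,233.
Year 3: 1,095 × $29 = $31,755. Book value $884,478.
Year 4: 5,554 × $29 = $161,066. Book value $723,412.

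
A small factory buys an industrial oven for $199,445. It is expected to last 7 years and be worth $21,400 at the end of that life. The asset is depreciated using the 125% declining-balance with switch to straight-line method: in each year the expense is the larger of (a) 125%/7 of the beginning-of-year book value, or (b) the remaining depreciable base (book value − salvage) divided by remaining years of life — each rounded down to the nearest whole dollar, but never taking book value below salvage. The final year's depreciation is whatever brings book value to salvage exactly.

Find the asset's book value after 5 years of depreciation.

Depreciable base = $199,445 − $21,400 = $178,045.
Year 1: DB = ⌊$199,445 × 125%/7⌋ = $35,615; SL = ⌊$178,045/7⌋ = $25,435 → take DB $35,615. Book value $163,830.
Year 2: DB = ⌊$163,830 × 125%/7⌋ = $29,255; SL = ⌊$142,430/6⌋ = $23,738 → take DB $29,255. Book value $134,575.
Year 3: DB = ⌊$134,575 × 125%/7⌋ = $24,031; SL = ⌊$113,175/5⌋ = $22,635 → take DB $24,031. Book value $110,544.
Year 4: DB = ⌊$110,544 × 125%/7⌋ = $19,740; SL = ⌊$89,144/4⌋ = $22,286 → take SL $22,286. Book value $88,258.
Year 5: DB = ⌊$88,258 × 125%/7⌋ = $15,760; SL = ⌊$66,858/3⌋ = $22,286 → take SL $22,286. Book value $65,972.

$65,972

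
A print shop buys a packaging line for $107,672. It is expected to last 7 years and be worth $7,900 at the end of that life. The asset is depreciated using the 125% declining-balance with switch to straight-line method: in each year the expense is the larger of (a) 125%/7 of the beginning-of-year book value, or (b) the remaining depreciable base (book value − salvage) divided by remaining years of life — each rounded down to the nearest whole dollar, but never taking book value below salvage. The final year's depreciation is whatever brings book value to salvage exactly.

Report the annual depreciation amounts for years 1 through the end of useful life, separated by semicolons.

Depreciable base = $107,672 − $7,900 = $99,772.
Year 1: DB = ⌊$107,672 × 125%/7⌋ = $19,227; SL = ⌊$99,772/7⌋ = $14,253 → take DB $19,227. Book value $88,445.
Year 2: DB = ⌊$88,445 × 125%/7⌋ = $15,793; SL = ⌊$80,545/6⌋ = $13,424 → take DB $15,793. Book value $72,652.
Year 3: DB = ⌊$72,652 × 125%/7⌋ = $12,973; SL = ⌊$64,752/5⌋ = $12,950 → take DB $12,973. Book value $59,679.
Year 4: DB = ⌊$59,679 × 125%/7⌋ = $10,656; SL = ⌊$51,779/4⌋ = $12,944 → take SL $12,944. Book value $46,735.
Year 5: DB = ⌊$46,735 × 125%/7⌋ = $8,345; SL = ⌊$38,835/3⌋ = $12,945 → take SL $12,945. Book value $33,790.
Year 6: DB = ⌊$33,790 × 125%/7⌋ = $6,033; SL = ⌊$25,890/2⌋ = $12,945 → take SL $12,945. Book value $20,845.
Year 7 (final): $20,845 − $7,900 = $12,945. Book value $7,900.

$19,227; $15,793; $12,973; $12,944; $12,945; $12,945; $12,945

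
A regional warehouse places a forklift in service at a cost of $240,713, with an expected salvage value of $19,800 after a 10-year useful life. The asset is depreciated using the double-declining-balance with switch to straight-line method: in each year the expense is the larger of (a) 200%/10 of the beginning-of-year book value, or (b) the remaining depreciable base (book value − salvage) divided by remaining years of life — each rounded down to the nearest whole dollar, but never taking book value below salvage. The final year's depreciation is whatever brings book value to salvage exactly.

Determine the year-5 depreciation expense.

$19,719

Depreciable base = $240,713 − $19,800 = $220,913.
Year 1: DB = ⌊$240,713 × 200%/10⌋ = $48,142; SL = ⌊$220,913/10⌋ = $22,091 → take DB $48,142. Book value $192,571.
Year 2: DB = ⌊$192,571 × 200%/10⌋ = $38,514; SL = ⌊$172,771/9⌋ = $19,196 → take DB $38,514. Book value $154,057.
Year 3: DB = ⌊$154,057 × 200%/10⌋ = $30,811; SL = ⌊$134,257/8⌋ = $16,782 → take DB $30,811. Book value $123,246.
Year 4: DB = ⌊$123,246 × 200%/10⌋ = $24,649; SL = ⌊$103,446/7⌋ = $14,778 → take DB $24,649. Book value $98,597.
Year 5: DB = ⌊$98,597 × 200%/10⌋ = $19,719; SL = ⌊$78,797/6⌋ = $13,132 → take DB $19,719. Book value $78,878.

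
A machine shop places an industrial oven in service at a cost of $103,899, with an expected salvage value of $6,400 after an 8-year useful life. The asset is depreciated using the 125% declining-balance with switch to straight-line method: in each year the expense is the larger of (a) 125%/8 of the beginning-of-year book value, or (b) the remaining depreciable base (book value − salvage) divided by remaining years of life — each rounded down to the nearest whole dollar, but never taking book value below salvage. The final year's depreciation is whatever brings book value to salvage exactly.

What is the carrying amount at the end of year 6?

Depreciable base = $103,899 − $6,400 = $97,499.
Year 1: DB = ⌊$103,899 × 125%/8⌋ = $16,234; SL = ⌊$97,499/8⌋ = $12,187 → take DB $16,234. Book value $87,665.
Year 2: DB = ⌊$87,665 × 125%/8⌋ = $13,697; SL = ⌊$81,265/7⌋ = $11,609 → take DB $13,697. Book value $73,968.
Year 3: DB = ⌊$73,968 × 125%/8⌋ = $11,557; SL = ⌊$67,568/6⌋ = $11,261 → take DB $11,557. Book value $62,411.
Year 4: DB = ⌊$62,411 × 125%/8⌋ = $9,751; SL = ⌊$56,011/5⌋ = $11,202 → take SL $11,202. Book value $51,209.
Year 5: DB = ⌊$51,209 × 125%/8⌋ = $8,001; SL = ⌊$44,809/4⌋ = $11,202 → take SL $11,202. Book value $40,007.
Year 6: DB = ⌊$40,007 × 125%/8⌋ = $6,251; SL = ⌊$33,607/3⌋ = $11,202 → take SL $11,202. Book value $28,805.

$28,805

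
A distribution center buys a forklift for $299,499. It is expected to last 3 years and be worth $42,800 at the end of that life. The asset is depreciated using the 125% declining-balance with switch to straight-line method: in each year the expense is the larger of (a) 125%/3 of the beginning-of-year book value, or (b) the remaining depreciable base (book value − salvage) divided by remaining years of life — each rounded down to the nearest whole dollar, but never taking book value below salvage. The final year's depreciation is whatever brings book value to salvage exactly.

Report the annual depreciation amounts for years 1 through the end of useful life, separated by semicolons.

$124,791; $72,795; $59,113

Depreciable base = $299,499 − $42,800 = $256,699.
Year 1: DB = ⌊$299,499 × 125%/3⌋ = $124,791; SL = ⌊$256,699/3⌋ = $85,566 → take DB $124,791. Book value $174,708.
Year 2: DB = ⌊$174,708 × 125%/3⌋ = $72,795; SL = ⌊$131,908/2⌋ = $65,954 → take DB $72,795. Book value $101,913.
Year 3 (final): $101,913 − $42,800 = $59,113. Book value $42,800.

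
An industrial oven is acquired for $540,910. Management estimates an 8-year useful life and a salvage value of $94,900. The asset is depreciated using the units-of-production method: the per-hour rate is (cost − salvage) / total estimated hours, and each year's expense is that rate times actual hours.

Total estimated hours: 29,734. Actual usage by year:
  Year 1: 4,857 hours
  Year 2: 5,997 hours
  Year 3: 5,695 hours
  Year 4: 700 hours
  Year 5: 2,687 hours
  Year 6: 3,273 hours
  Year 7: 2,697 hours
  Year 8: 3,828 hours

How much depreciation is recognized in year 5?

$40,305

Depreciable base = $540,910 − $94,900 = $446,010.
Rate = $446,010 / 29,734 hours = $15 per hour.
Year 1: 4,857 × $15 = $72,855. Book value $468,055.
Year 2: 5,997 × $15 = $89,955. Book value $378,100.
Year 3: 5,695 × $15 = $85,425. Book value $292,675.
Year 4: 700 × $15 = $10,500. Book value $282,175.
Year 5: 2,687 × $15 = $40,305. Book value $241,870.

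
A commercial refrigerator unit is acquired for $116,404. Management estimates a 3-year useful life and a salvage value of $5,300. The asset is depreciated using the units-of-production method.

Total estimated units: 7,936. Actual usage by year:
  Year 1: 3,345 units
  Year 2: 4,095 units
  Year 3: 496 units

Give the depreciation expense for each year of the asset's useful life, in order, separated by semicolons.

Depreciable base = $116,404 − $5,300 = $111,104.
Rate = $111,104 / 7,936 units = $14 per unit.
Year 1: 3,345 × $14 = $46,830. Book value $69,574.
Year 2: 4,095 × $14 = $57,330. Book value $12,244.
Year 3: 496 × $14 = $6,944. Book value $5,300.

$46,830; $57,330; $6,944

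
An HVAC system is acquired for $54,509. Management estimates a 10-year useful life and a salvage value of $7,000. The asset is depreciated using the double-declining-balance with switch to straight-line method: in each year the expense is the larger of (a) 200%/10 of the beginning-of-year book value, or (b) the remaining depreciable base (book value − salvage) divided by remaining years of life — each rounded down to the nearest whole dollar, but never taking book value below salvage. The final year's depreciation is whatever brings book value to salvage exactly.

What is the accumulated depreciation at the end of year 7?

Depreciable base = $54,509 − $7,000 = $47,509.
Year 1: DB = ⌊$54,509 × 200%/10⌋ = $10,901; SL = ⌊$47,509/10⌋ = $4,750 → take DB $10,901. Book value $43,608.
Year 2: DB = ⌊$43,608 × 200%/10⌋ = $8,721; SL = ⌊$36,608/9⌋ = $4,067 → take DB $8,721. Book value $34,887.
Year 3: DB = ⌊$34,887 × 200%/10⌋ = $6,977; SL = ⌊$27,887/8⌋ = $3,485 → take DB $6,977. Book value $27,910.
Year 4: DB = ⌊$27,910 × 200%/10⌋ = $5,582; SL = ⌊$20,910/7⌋ = $2,987 → take DB $5,582. Book value $22,328.
Year 5: DB = ⌊$22,328 × 200%/10⌋ = $4,465; SL = ⌊$15,328/6⌋ = $2,554 → take DB $4,465. Book value $17,863.
Year 6: DB = ⌊$17,863 × 200%/10⌋ = $3,572; SL = ⌊$10,863/5⌋ = $2,172 → take DB $3,572. Book value $14,291.
Year 7: DB = ⌊$14,291 × 200%/10⌋ = $2,858; SL = ⌊$7,291/4⌋ = $1,822 → take DB $2,858. Book value $11,433.
Accumulated through year 7 = $54,509 − $11,433 = $43,076.

$43,076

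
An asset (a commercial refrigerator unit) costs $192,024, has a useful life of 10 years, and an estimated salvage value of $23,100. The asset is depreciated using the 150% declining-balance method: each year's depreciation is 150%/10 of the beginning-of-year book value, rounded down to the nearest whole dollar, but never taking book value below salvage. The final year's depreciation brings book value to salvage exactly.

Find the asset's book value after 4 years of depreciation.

Depreciable base = $192,024 − $23,100 = $168,924.
Year 1: ⌊$192,024 × 150%/10⌋ = $28,803. Book value $163,221.
Year 2: ⌊$163,221 × 150%/10⌋ = $24,483. Book value $138,738.
Year 3: ⌊$138,738 × 150%/10⌋ = $20,810. Book value $117,928.
Year 4: ⌊$117,928 × 150%/10⌋ = $17,689. Book value $100,239.

$100,239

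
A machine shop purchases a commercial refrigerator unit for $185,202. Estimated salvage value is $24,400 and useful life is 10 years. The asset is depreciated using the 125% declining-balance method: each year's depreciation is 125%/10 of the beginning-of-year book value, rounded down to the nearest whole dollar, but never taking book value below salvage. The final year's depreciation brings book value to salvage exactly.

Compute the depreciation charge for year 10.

Depreciable base = $185,202 − $24,400 = $160,802.
Year 1: ⌊$185,202 × 125%/10⌋ = $23,150. Book value $162,052.
Year 2: ⌊$162,052 × 125%/10⌋ = $20,256. Book value $141,796.
Year 3: ⌊$141,796 × 125%/10⌋ = $17,724. Book value $124,072.
Year 4: ⌊$124,072 × 125%/10⌋ = $15,509. Book value $108,563.
Year 5: ⌊$108,563 × 125%/10⌋ = $13,570. Book value $94,993.
Year 6: ⌊$94,993 × 125%/10⌋ = $11,874. Book value $83,119.
Year 7: ⌊$83,119 × 125%/10⌋ = $10,389. Book value $72,730.
Year 8: ⌊$72,730 × 125%/10⌋ = $9,091. Book value $63,639.
Year 9: ⌊$63,639 × 125%/10⌋ = $7,954. Book value $55,685.
Year 10 (final): $55,685 − $24,400 = $31,285. Book value $24,400.

$31,285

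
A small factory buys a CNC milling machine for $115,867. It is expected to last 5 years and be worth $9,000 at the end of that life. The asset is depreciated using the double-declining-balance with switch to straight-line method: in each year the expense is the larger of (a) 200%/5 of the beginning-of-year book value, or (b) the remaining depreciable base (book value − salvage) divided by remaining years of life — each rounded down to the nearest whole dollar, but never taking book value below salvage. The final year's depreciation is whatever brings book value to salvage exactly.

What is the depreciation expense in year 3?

Depreciable base = $115,867 − $9,000 = $106,867.
Year 1: DB = ⌊$115,867 × 200%/5⌋ = $46,346; SL = ⌊$106,867/5⌋ = $21,373 → take DB $46,346. Book value $69,521.
Year 2: DB = ⌊$69,521 × 200%/5⌋ = $27,808; SL = ⌊$60,521/4⌋ = $15,130 → take DB $27,808. Book value $41,713.
Year 3: DB = ⌊$41,713 × 200%/5⌋ = $16,685; SL = ⌊$32,713/3⌋ = $10,904 → take DB $16,685. Book value $25,028.

$16,685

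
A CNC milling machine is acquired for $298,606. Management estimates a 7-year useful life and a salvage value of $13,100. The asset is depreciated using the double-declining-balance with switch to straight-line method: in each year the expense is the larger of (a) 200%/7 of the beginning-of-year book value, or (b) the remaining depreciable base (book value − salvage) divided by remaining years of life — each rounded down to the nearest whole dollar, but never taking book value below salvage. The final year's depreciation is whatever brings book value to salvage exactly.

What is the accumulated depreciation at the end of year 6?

Depreciable base = $298,606 − $13,100 = $285,506.
Year 1: DB = ⌊$298,606 × 200%/7⌋ = $85,316; SL = ⌊$285,506/7⌋ = $40,786 → take DB $85,316. Book value $213,290.
Year 2: DB = ⌊$213,290 × 200%/7⌋ = $60,940; SL = ⌊$200,190/6⌋ = $33,365 → take DB $60,940. Book value $152,350.
Year 3: DB = ⌊$152,350 × 200%/7⌋ = $43,528; SL = ⌊$139,250/5⌋ = $27,850 → take DB $43,528. Book value $108,822.
Year 4: DB = ⌊$108,822 × 200%/7⌋ = $31,092; SL = ⌊$95,722/4⌋ = $23,930 → take DB $31,092. Book value $77,730.
Year 5: DB = ⌊$77,730 × 200%/7⌋ = $22,208; SL = ⌊$64,630/3⌋ = $21,543 → take DB $22,208. Book value $55,522.
Year 6: DB = ⌊$55,522 × 200%/7⌋ = $15,863; SL = ⌊$42,422/2⌋ = $21,211 → take SL $21,211. Book value $34,311.
Accumulated through year 6 = $298,606 − $34,311 = $264,295.

$264,295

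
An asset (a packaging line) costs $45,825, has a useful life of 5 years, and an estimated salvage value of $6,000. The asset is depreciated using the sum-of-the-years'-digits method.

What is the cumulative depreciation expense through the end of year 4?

Depreciable base = $45,825 − $6,000 = $39,825.
Sum of the years' digits = 5+4+3+2+1 = 15.
Year 1: $39,825 × 5/15 = $13,275. Book value $32,550.
Year 2: $39,825 × 4/15 = $10,620. Book value $21,930.
Year 3: $39,825 × 3/15 = $7,965. Book value $13,965.
Year 4: $39,825 × 2/15 = $5,310. Book value $8,655.
Accumulated through year 4 = $45,825 − $8,655 = $37,170.

$37,170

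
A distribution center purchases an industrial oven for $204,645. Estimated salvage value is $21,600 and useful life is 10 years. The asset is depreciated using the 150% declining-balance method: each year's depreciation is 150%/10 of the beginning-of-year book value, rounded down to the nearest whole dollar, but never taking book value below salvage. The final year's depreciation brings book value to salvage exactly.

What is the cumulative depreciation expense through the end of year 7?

$139,038

Depreciable base = $204,645 − $21,600 = $183,045.
Year 1: ⌊$204,645 × 150%/10⌋ = $30,696. Book value $173,949.
Year 2: ⌊$173,949 × 150%/10⌋ = $26,092. Book value $147,857.
Year 3: ⌊$147,857 × 150%/10⌋ = $22,178. Book value $125,679.
Year 4: ⌊$125,679 × 150%/10⌋ = $18,851. Book value $106,828.
Year 5: ⌊$106,828 × 150%/10⌋ = $16,024. Book value $90,804.
Year 6: ⌊$90,804 × 150%/10⌋ = $13,620. Book value $77,184.
Year 7: ⌊$77,184 × 150%/10⌋ = $11,577. Book value $65,607.
Accumulated through year 7 = $204,645 − $65,607 = $139,038.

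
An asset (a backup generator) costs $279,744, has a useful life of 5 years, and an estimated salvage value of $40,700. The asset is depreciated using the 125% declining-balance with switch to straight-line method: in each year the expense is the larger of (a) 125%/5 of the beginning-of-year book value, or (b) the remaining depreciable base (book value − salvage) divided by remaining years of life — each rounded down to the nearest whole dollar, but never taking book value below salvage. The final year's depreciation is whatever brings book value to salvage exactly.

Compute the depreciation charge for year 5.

$38,659

Depreciable base = $279,744 − $40,700 = $239,044.
Year 1: DB = ⌊$279,744 × 125%/5⌋ = $69,936; SL = ⌊$239,044/5⌋ = $47,808 → take DB $69,936. Book value $209,808.
Year 2: DB = ⌊$209,808 × 125%/5⌋ = $52,452; SL = ⌊$169,108/4⌋ = $42,277 → take DB $52,452. Book value $157,356.
Year 3: DB = ⌊$157,356 × 125%/5⌋ = $39,339; SL = ⌊$116,656/3⌋ = $38,885 → take DB $39,339. Book value $118,017.
Year 4: DB = ⌊$118,017 × 125%/5⌋ = $29,504; SL = ⌊$77,317/2⌋ = $38,658 → take SL $38,658. Book value $79,359.
Year 5 (final): $79,359 − $40,700 = $38,659. Book value $40,700.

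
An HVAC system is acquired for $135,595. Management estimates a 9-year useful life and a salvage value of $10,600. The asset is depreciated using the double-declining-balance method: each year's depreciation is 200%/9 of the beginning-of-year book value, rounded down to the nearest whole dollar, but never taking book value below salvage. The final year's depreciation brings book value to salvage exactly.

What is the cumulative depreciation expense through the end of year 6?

Depreciable base = $135,595 − $10,600 = $124,995.
Year 1: ⌊$135,595 × 200%/9⌋ = $30,132. Book value $105,463.
Year 2: ⌊$105,463 × 200%/9⌋ = $23,436. Book value $82,027.
Year 3: ⌊$82,027 × 200%/9⌋ = $18,228. Book value $63,799.
Year 4: ⌊$63,799 × 200%/9⌋ = $14,177. Book value $49,622.
Year 5: ⌊$49,622 × 200%/9⌋ = $11,027. Book value $38,595.
Year 6: ⌊$38,595 × 200%/9⌋ = $8,576. Book value $30,019.
Accumulated through year 6 = $135,595 − $30,019 = $105,576.

$105,576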